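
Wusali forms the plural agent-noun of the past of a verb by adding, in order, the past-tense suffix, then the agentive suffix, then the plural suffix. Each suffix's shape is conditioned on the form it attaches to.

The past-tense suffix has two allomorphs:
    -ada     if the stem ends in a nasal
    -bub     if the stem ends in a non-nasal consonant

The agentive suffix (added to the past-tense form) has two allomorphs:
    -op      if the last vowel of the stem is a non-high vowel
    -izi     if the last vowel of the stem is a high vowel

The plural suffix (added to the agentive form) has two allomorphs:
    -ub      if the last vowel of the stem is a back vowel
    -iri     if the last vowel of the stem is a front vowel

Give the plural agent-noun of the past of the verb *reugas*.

reugasbubiziiri

*reugas*: final consonant = /s/, non-nasal → -bub → *reugasbub*.
Since the last vowel of the past-tense form *reugasbub* is /u/ (a high vowel), it takes -izi, giving *reugasbubizi*.
Since the last vowel of the agentive form *reugasbubizi* is /i/ (a front vowel), it takes -iri, giving *reugasbubiziiri*.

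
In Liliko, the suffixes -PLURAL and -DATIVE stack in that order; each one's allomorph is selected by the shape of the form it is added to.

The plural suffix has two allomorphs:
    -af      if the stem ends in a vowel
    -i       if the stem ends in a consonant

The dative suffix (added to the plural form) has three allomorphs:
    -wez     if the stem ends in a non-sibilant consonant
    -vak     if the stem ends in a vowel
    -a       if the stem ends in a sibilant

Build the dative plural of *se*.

seafwez

Since the final sound of *se* is /e/ (a vowel), it takes -af, giving *seaf*.
Since the final sound of the plural form *seaf* is /f/ (a non-sibilant consonant), it takes -wez, giving *seafwez*.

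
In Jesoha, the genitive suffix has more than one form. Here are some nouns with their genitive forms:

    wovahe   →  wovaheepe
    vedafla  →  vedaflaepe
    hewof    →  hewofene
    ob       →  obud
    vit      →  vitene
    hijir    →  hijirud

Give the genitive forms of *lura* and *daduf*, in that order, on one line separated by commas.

Looking at the final sound of each stem: -ene when the stem ends in a voiceless consonant (*hewof*, *vit*); -ud when the stem ends in a voiced consonant (*ob*, *hijir*); -epe when the stem ends in a vowel (*wovahe*, *vedafla*).
The final sound of *lura* is /a/, which is a vowel, so the suffix is -epe, giving *luraepe*.
*daduf* — final sound /f/ (a voiceless consonant) → -ene → *dadufene*.

luraepe, dadufene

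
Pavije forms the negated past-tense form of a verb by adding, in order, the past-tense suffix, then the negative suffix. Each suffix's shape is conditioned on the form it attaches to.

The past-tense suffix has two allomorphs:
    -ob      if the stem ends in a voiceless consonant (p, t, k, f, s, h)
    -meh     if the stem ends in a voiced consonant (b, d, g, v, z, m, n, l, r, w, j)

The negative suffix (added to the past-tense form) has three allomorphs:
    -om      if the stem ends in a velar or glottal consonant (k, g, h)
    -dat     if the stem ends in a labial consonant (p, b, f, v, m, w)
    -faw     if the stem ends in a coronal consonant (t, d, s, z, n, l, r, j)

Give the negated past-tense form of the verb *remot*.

remotobdat

The final consonant of *remot* is /t/, which is voiceless, so the past-tense suffix is -ob, giving *remotob*.
The past-tense form *remotob*: final consonant = /b/, labial → -dat → *remotobdat*.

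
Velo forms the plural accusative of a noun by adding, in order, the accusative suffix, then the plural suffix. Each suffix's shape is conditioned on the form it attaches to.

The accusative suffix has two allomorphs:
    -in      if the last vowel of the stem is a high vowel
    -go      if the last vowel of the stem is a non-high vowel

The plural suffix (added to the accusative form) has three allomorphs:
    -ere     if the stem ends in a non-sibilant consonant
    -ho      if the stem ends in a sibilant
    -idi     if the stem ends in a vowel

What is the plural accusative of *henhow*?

henhowgoidi

The last vowel of *henhow* is /o/, which is a non-high vowel, so the accusative suffix is -go, giving *henhowgo*.
The accusative form *henhowgo*: final sound = /o/, a vowel → -idi → *henhowgoidi*.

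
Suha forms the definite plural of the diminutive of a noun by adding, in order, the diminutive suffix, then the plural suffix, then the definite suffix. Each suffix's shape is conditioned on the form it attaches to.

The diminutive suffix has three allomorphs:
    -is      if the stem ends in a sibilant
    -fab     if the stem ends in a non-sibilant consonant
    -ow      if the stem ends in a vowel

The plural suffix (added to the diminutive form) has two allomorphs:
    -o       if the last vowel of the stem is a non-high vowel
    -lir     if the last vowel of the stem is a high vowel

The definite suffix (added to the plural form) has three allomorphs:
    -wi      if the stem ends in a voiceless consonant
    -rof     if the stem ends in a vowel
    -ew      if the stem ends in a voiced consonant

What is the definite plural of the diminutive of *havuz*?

*havuz* — final sound /z/ (a sibilant) → -is → *havuzis*.
The diminutive form *havuzis* — last vowel /i/ (a high vowel) → -lir → *havuzislir*.
Since the final sound of the plural form *havuzislir* is /r/ (a voiced consonant), it takes -ew, giving *havuzislirew*.

havuzislirew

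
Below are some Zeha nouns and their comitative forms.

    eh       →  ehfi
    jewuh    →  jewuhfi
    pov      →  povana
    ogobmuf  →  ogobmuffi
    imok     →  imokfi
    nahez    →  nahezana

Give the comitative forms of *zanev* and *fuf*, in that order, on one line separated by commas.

zanevana, fuffi

The alternation tracks the final consonant of the stem — -fi when the stem ends in a voiceless consonant (*eh*, *jewuh*, *ogobmuf*, *imok*); -ana when the stem ends in a voiced consonant (*pov*, *nahez*).
The final consonant of *zanev* is /v/, which is voiced, so the suffix is -ana, giving *zanevana*.
*fuf*: final consonant = /f/, voiceless → -fi → *fuffi*.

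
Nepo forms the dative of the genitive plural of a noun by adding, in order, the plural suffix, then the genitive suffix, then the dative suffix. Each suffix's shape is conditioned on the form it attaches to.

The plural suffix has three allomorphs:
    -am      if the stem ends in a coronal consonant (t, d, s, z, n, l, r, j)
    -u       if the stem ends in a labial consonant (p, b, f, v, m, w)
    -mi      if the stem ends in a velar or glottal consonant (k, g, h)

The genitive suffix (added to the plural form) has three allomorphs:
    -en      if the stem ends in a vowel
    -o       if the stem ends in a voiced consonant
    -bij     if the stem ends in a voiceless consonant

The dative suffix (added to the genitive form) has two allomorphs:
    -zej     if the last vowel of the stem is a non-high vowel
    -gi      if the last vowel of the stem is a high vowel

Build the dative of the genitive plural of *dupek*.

The final consonant of *dupek* is /k/, which is velar/glottal, so the plural suffix is -mi, giving *dupekmi*.
The plural form *dupekmi*: final sound = /i/, a vowel → -en → *dupekmien*.
The genitive form *dupekmien* — last vowel /e/ (a non-high vowel) → -zej → *dupekmienzej*.

dupekmienzej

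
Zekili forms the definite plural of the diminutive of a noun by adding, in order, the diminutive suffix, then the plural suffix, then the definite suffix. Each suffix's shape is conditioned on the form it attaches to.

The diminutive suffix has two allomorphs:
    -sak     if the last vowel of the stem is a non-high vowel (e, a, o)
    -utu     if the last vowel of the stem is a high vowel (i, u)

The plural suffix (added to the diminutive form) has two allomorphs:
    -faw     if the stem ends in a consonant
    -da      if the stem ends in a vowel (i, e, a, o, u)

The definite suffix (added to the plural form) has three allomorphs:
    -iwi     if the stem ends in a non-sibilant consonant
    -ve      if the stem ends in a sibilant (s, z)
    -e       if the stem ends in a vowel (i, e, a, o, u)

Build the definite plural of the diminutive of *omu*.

omuutudae

Since the last vowel of *omu* is /u/ (a high vowel), it takes -utu, giving *omuutu*.
Since the final sound of the diminutive form *omuutu* is /u/ (a vowel), it takes -da, giving *omuutuda*.
Since the final sound of the plural form *omuutuda* is /a/ (a vowel), it takes -e, giving *omuutudae*.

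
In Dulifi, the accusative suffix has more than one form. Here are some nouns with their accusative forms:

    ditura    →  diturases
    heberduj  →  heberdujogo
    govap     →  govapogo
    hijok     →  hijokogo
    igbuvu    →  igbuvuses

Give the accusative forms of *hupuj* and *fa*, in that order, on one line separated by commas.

hupujogo, fases

Looking at the final sound of each stem: -ogo when the stem ends in a consonant (*heberduj*, *govap*, *hijok*); -ses when the stem ends in a vowel (*ditura*, *igbuvu*).
The final sound of *hupuj* is /j/, which is a consonant, so the suffix is -ogo, giving *hupujogo*.
Since the final sound of *fa* is /a/ (a vowel), it takes -ses, giving *fases*.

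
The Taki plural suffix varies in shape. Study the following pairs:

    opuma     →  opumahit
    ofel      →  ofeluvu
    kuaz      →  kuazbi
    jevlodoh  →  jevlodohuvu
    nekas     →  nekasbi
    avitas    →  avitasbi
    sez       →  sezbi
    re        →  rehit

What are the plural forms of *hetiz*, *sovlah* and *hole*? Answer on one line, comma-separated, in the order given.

hetizbi, sovlahuvu, holehit

The pattern is sibilance of the final sound: -bi when the stem ends in a sibilant (*kuaz*, *nekas*, *avitas*, *sez*); -uvu when the stem ends in a non-sibilant consonant (*ofel*, *jevlodoh*); -hit when the stem ends in a vowel (*opuma*, *re*).
*hetiz* — final sound /z/ (a sibilant) → -bi → *hetizbi*.
The final sound of *sovlah* is /h/, which is a non-sibilant consonant, so the suffix is -uvu, giving *sovlahuvu*.
*hole*: final sound = /e/, a vowel → -hit → *holehit*.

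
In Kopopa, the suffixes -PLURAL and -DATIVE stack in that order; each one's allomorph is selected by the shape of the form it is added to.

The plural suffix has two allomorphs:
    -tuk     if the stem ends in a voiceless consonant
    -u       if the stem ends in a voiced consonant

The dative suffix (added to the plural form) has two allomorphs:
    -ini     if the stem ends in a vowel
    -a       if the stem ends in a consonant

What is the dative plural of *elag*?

*elag*: final consonant = /g/, voiced → -u → *elagu*.
Since the final sound of the plural form *elagu* is /u/ (a vowel), it takes -ini, giving *elaguini*.

elaguini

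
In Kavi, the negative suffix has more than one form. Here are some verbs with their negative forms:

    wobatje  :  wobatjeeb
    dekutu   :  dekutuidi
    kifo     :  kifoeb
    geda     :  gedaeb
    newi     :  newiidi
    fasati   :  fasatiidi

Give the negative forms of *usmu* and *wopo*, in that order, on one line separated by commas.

usmuidi, wopoeb

The alternation tracks the last vowel of the stem — -idi when the last vowel of the stem is a high vowel (*dekutu*, *newi*, *fasati*); -eb when the last vowel of the stem is a non-high vowel (*wobatje*, *kifo*, *geda*).
The last vowel of *usmu* is /u/, which is a high vowel, so the suffix is -idi, giving *usmuidi*.
*wopo* — last vowel /o/ (a non-high vowel) → -eb → *wopoeb*.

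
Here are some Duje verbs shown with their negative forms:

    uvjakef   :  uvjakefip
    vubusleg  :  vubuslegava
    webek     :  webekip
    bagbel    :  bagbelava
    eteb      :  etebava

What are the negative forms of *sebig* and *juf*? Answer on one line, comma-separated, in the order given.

sebigava, jufip

The alternation tracks the final consonant of the stem — -ip when the stem ends in a voiceless consonant (*uvjakef*, *webek*); -ava when the stem ends in a voiced consonant (*vubusleg*, *bagbel*, *eteb*).
*sebig* — final consonant /g/ (voiced) → -ava → *sebigava*.
*juf* — final consonant /f/ (voiceless) → -ip → *jufip*.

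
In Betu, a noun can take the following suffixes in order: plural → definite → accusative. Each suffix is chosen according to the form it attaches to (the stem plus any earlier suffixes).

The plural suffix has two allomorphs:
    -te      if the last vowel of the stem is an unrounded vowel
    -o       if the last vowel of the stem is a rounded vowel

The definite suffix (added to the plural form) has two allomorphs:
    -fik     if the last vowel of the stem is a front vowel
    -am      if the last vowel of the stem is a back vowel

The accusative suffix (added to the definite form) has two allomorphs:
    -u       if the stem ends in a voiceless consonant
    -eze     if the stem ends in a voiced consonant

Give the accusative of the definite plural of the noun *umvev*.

*umvev*: last vowel = /e/, an unrounded vowel → -te → *umvevte*.
Since the last vowel of the plural form *umvevte* is /e/ (a front vowel), it takes -fik, giving *umvevtefik*.
Since the final consonant of the definite form *umvevtefik* is /k/ (voiceless), it takes -u, giving *umvevtefiku*.

umvevtefiku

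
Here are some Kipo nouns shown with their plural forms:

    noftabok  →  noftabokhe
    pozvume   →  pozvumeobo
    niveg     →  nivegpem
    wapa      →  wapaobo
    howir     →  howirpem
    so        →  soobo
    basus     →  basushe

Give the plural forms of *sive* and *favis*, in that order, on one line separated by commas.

siveobo, favishe

Looking at the final sound of each stem: -he when the stem ends in a voiceless consonant (*noftabok*, *basus*); -pem when the stem ends in a voiced consonant (*niveg*, *howir*); -obo when the stem ends in a vowel (*pozvume*, *wapa*, *so*).
*sive*: final sound = /e/, a vowel → -obo → *siveobo*.
*favis*: final sound = /s/, a voiceless consonant → -he → *favishe*.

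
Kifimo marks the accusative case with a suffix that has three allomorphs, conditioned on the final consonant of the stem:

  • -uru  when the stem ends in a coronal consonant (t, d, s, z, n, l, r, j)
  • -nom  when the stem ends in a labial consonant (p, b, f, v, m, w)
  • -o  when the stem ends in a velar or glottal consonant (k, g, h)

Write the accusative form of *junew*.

junewnom

Since the final consonant of *junew* is /w/ (labial), it takes -nom, giving *junewnom*.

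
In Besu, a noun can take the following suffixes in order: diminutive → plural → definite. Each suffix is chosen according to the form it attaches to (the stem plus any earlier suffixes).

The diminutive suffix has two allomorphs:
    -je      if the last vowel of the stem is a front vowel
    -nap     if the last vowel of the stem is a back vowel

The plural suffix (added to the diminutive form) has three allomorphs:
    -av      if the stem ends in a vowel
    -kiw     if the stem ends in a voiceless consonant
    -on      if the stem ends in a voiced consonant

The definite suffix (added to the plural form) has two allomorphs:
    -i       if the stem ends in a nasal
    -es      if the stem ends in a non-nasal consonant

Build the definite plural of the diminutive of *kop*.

*kop* — last vowel /o/ (a back vowel) → -nap → *kopnap*.
Since the final sound of the diminutive form *kopnap* is /p/ (a voiceless consonant), it takes -kiw, giving *kopnapkiw*.
The plural form *kopnapkiw*: final consonant = /w/, non-nasal → -es → *kopnapkiwes*.

kopnapkiwes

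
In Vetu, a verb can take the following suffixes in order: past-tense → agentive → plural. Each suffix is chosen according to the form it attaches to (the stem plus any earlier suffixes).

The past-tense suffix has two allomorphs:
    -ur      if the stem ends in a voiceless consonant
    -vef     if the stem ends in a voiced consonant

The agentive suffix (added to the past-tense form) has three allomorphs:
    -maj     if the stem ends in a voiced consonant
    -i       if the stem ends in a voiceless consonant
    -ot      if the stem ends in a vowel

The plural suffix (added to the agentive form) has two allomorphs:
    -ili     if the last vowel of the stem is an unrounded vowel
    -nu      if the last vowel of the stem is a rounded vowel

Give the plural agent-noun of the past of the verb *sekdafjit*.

sekdafjiturmajili

*sekdafjit*: final consonant = /t/, voiceless → -ur → *sekdafjitur*.
The past-tense form *sekdafjitur*: final sound = /r/, a voiced consonant → -maj → *sekdafjiturmaj*.
Since the last vowel of the agentive form *sekdafjiturmaj* is /a/ (an unrounded vowel), it takes -ili, giving *sekdafjiturmajili*.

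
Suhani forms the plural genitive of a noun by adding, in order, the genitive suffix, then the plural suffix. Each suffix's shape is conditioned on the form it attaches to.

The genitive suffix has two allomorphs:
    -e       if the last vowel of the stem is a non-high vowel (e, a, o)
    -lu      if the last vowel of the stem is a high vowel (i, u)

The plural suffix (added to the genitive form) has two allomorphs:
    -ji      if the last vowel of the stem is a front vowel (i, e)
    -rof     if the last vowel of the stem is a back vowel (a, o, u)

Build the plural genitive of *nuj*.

*nuj*: last vowel = /u/, a high vowel → -lu → *nujlu*.
The genitive form *nujlu*: last vowel = /u/, a back vowel → -rof → *nujlurof*.

nujlurof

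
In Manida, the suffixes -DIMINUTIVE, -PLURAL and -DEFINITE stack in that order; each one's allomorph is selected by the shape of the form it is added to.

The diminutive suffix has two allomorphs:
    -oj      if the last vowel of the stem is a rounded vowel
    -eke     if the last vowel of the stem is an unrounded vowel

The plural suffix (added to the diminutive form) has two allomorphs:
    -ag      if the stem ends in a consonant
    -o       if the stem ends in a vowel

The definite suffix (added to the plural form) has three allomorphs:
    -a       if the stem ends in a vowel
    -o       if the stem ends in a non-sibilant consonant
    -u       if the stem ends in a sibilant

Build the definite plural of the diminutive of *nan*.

nanekeoa

*nan* — last vowel /a/ (an unrounded vowel) → -eke → *naneke*.
The final sound of the diminutive form *naneke* is /e/, which is a vowel, so the plural suffix is -o, giving *nanekeo*.
The plural form *nanekeo* — final sound /o/ (a vowel) → -a → *nanekeoa*.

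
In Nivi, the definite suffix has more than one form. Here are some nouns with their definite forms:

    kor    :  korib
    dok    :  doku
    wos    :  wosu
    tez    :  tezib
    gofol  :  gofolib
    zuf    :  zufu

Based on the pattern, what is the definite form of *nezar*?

nezarib

The pattern is voicing of the final consonant: -u when the stem ends in a voiceless consonant (*dok*, *wos*, *zuf*); -ib when the stem ends in a voiced consonant (*kor*, *tez*, *gofol*).
*nezar*: final consonant = /r/, voiced → -ib → *nezarib*.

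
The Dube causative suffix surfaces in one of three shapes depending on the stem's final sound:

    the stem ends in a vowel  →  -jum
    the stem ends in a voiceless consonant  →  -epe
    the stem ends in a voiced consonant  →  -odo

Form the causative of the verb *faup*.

*faup* — final sound /p/ (a voiceless consonant) → -epe → *faupepe*.

faupepe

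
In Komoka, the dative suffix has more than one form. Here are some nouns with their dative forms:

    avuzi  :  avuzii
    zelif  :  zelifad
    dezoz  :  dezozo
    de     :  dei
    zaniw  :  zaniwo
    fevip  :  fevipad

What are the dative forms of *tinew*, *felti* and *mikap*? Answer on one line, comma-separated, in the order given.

The alternation tracks the final sound of the stem — -ad when the stem ends in a voiceless consonant (*zelif*, *fevip*); -o when the stem ends in a voiced consonant (*dezoz*, *zaniw*); -i when the stem ends in a vowel (*avuzi*, *de*).
*tinew*: final sound = /w/, a voiced consonant → -o → *tinewo*.
*felti*: final sound = /i/, a vowel → -i → *feltii*.
*mikap* — final sound /p/ (a voiceless consonant) → -ad → *mikapad*.

tinewo, feltii, mikapad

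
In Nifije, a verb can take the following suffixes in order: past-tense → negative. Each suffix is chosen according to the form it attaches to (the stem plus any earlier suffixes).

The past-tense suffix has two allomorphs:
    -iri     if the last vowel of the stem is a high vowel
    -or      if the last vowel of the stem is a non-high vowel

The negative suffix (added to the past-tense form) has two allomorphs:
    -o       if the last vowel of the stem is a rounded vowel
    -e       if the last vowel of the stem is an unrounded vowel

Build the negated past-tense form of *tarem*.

The last vowel of *tarem* is /e/, which is a non-high vowel, so the past-tense suffix is -or, giving *taremor*.
The past-tense form *taremor* — last vowel /o/ (a rounded vowel) → -o → *taremoro*.

taremoro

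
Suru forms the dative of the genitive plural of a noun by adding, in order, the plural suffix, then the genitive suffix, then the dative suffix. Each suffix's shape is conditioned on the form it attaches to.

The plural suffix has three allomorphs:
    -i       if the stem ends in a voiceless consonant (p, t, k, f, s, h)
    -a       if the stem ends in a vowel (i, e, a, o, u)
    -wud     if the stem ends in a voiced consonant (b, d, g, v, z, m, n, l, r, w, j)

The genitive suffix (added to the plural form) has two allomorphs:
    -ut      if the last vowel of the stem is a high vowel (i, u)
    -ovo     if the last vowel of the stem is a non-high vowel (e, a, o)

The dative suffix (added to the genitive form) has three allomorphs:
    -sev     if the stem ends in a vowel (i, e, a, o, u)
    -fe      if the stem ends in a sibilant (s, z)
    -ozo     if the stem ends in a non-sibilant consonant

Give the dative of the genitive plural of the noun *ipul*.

ipulwudutozo

The final sound of *ipul* is /l/, which is a voiced consonant, so the plural suffix is -wud, giving *ipulwud*.
The plural form *ipulwud* — last vowel /u/ (a high vowel) → -ut → *ipulwudut*.
The genitive form *ipulwudut* — final sound /t/ (a non-sibilant consonant) → -ozo → *ipulwudutozo*.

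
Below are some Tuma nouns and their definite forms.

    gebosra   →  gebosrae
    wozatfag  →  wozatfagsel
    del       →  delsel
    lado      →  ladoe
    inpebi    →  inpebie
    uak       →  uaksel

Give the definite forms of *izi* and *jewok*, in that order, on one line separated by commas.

izie, jewoksel

The pattern is consonant vs. vowel: -sel when the stem ends in a consonant (*wozatfag*, *del*, *uak*); -e when the stem ends in a vowel (*gebosra*, *lado*, *inpebi*).
*izi*: final sound = /i/, a vowel → -e → *izie*.
*jewok*: final sound = /k/, a consonant → -sel → *jewoksel*.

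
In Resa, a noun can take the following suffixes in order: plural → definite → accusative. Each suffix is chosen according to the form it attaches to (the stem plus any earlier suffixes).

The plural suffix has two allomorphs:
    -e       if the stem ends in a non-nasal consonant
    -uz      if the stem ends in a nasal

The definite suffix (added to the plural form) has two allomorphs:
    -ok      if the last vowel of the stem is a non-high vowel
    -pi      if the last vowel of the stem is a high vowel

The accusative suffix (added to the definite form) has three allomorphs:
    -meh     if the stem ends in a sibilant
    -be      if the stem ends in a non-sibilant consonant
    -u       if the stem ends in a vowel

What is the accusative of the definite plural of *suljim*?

Since the final consonant of *suljim* is /m/ (a nasal), it takes -uz, giving *suljimuz*.
Since the last vowel of the plural form *suljimuz* is /u/ (a high vowel), it takes -pi, giving *suljimuzpi*.
The final sound of the definite form *suljimuzpi* is /i/, which is a vowel, so the accusative suffix is -u, giving *suljimuzpiu*.

suljimuzpiu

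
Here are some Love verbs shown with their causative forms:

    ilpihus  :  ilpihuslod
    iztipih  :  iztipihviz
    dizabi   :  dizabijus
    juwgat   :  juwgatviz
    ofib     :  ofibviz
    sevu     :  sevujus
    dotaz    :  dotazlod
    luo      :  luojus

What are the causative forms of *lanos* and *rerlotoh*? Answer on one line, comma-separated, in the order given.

lanoslod, rerlotohviz

The alternation tracks the final sound of the stem — -lod when the stem ends in a sibilant (*ilpihus*, *dotaz*); -viz when the stem ends in a non-sibilant consonant (*iztipih*, *juwgat*, *ofib*); -jus when the stem ends in a vowel (*dizabi*, *sevu*, *luo*).
*lanos* — final sound /s/ (a sibilant) → -lod → *lanoslod*.
Since the final sound of *rerlotoh* is /h/ (a non-sibilant consonant), it takes -viz, giving *rerlotohviz*.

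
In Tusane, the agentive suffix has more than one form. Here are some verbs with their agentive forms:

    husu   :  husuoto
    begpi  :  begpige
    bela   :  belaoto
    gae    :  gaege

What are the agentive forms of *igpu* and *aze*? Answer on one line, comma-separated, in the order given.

igpuoto, azege

Looking at the last vowel of each stem: -ge when the last vowel of the stem is a front vowel (*begpi*, *gae*); -oto when the last vowel of the stem is a back vowel (*husu*, *bela*).
*igpu* — last vowel /u/ (a back vowel) → -oto → *igpuoto*.
Since the last vowel of *aze* is /e/ (a front vowel), it takes -ge, giving *azege*.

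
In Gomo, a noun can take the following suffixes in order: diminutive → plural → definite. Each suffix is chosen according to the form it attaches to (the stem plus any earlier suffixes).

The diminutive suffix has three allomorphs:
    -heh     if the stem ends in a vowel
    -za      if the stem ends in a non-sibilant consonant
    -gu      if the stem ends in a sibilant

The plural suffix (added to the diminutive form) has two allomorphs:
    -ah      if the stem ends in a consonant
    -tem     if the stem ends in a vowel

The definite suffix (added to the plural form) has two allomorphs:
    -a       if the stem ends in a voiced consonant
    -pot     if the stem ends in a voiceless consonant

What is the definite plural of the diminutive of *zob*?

*zob*: final sound = /b/, a non-sibilant consonant → -za → *zobza*.
The final sound of the diminutive form *zobza* is /a/, which is a vowel, so the plural suffix is -tem, giving *zobzatem*.
Since the final consonant of the plural form *zobzatem* is /m/ (voiced), it takes -a, giving *zobzatema*.

zobzatema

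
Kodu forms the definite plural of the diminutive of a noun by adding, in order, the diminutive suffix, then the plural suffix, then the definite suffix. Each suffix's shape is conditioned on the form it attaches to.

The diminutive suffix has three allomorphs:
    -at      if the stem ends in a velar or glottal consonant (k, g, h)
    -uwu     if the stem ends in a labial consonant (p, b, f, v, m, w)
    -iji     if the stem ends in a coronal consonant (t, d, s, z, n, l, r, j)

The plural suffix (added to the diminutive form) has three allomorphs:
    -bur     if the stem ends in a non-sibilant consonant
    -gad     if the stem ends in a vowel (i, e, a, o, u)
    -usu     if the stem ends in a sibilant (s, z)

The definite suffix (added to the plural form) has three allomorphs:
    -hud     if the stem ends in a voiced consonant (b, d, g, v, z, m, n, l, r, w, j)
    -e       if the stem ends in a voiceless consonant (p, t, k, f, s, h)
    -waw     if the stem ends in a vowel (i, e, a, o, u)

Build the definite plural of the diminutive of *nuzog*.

nuzogatburhud

*nuzog*: final consonant = /g/, velar/glottal → -at → *nuzogat*.
Since the final sound of the diminutive form *nuzogat* is /t/ (a non-sibilant consonant), it takes -bur, giving *nuzogatbur*.
Since the final sound of the plural form *nuzogatbur* is /r/ (a voiced consonant), it takes -hud, giving *nuzogatburhud*.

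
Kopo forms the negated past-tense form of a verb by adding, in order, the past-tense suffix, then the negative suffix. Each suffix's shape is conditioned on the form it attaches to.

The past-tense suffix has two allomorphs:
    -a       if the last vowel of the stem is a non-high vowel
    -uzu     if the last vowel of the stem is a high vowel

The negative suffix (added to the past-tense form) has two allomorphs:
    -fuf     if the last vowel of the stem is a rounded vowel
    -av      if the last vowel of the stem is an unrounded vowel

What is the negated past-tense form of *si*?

The last vowel of *si* is /i/, which is a high vowel, so the past-tense suffix is -uzu, giving *siuzu*.
The last vowel of the past-tense form *siuzu* is /u/, which is a rounded vowel, so the negative suffix is -fuf, giving *siuzufuf*.

siuzufuf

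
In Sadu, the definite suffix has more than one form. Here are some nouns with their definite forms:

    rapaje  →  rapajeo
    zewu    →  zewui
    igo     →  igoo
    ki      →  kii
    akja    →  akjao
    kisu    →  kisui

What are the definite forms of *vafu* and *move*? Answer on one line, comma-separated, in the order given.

The suffix is conditioned by the last vowel: -i when the last vowel of the stem is a high vowel (*zewu*, *ki*, *kisu*); -o when the last vowel of the stem is a non-high vowel (*rapaje*, *igo*, *akja*).
The last vowel of *vafu* is /u/, which is a high vowel, so the suffix is -i, giving *vafui*.
*move*: last vowel = /e/, a non-high vowel → -o → *moveo*.

vafui, moveo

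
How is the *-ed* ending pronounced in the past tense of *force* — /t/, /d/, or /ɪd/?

/t/

The stem *force* ends in a voiceless consonant other than /t/.
The -ed suffix is realized as /ɪd/ after /t, d/; as /t/ after other voiceless consonants; and as /d/ after other voiced sounds.
So -ed on *force* is pronounced /t/.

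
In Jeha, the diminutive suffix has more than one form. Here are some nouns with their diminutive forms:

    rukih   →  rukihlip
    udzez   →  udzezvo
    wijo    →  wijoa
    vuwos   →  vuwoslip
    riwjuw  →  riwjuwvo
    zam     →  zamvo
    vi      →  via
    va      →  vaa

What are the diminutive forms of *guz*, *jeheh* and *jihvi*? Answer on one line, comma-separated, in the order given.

guzvo, jehehlip, jihvia

The pattern is voicing of the final sound: -lip when the stem ends in a voiceless consonant (*rukih*, *vuwos*); -vo when the stem ends in a voiced consonant (*udzez*, *riwjuw*, *zam*); -a when the stem ends in a vowel (*wijo*, *vi*, *va*).
*guz*: final sound = /z/, a voiced consonant → -vo → *guzvo*.
*jeheh*: final sound = /h/, a voiceless consonant → -lip → *jehehlip*.
*jihvi* — final sound /i/ (a vowel) → -a → *jihvia*.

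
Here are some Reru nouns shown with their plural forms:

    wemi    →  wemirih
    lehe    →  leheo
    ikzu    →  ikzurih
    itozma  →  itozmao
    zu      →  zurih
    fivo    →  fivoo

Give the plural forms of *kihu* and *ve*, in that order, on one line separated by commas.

Looking at the last vowel of each stem: -rih when the last vowel of the stem is a high vowel (*wemi*, *ikzu*, *zu*); -o when the last vowel of the stem is a non-high vowel (*lehe*, *itozma*, *fivo*).
*kihu* — last vowel /u/ (a high vowel) → -rih → *kihurih*.
*ve*: last vowel = /e/, a non-high vowel → -o → *veo*.

kihurih, veo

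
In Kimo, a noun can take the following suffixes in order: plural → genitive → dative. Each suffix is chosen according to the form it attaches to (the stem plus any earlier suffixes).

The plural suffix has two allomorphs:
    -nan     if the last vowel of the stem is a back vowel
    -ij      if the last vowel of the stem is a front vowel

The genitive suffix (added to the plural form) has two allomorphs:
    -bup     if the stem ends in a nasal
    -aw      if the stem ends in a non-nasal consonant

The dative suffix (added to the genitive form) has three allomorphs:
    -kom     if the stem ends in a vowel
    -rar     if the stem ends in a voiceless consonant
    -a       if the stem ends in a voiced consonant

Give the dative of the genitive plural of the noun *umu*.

umunanbuprar

*umu*: last vowel = /u/, a back vowel → -nan → *umunan*.
The plural form *umunan* — final consonant /n/ (a nasal) → -bup → *umunanbup*.
The genitive form *umunanbup* — final sound /p/ (a voiceless consonant) → -rar → *umunanbuprar*.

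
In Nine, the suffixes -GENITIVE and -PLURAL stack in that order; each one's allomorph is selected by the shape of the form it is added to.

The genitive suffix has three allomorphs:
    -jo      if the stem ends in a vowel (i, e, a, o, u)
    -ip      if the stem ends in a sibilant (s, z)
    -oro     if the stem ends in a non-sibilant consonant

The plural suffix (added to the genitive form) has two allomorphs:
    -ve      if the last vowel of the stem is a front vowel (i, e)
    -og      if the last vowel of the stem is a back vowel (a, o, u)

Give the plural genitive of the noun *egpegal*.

*egpegal*: final sound = /l/, a non-sibilant consonant → -oro → *egpegaloro*.
The last vowel of the genitive form *egpegaloro* is /o/, which is a back vowel, so the plural suffix is -og, giving *egpegaloroog*.

egpegaloroog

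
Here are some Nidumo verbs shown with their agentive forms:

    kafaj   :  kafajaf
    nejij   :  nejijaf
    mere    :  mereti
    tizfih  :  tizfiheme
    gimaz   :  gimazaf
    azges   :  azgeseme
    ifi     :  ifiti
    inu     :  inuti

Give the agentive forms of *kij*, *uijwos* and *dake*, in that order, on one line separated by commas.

kijaf, uijwoseme, daketi

The suffix is conditioned by the final sound: -eme when the stem ends in a voiceless consonant (*tizfih*, *azges*); -af when the stem ends in a voiced consonant (*kafaj*, *nejij*, *gimaz*); -ti when the stem ends in a vowel (*mere*, *ifi*, *inu*).
Since the final sound of *kij* is /j/ (a voiced consonant), it takes -af, giving *kijaf*.
*uijwos*: final sound = /s/, a voiceless consonant → -eme → *uijwoseme*.
Since the final sound of *dake* is /e/ (a vowel), it takes -ti, giving *daketi*.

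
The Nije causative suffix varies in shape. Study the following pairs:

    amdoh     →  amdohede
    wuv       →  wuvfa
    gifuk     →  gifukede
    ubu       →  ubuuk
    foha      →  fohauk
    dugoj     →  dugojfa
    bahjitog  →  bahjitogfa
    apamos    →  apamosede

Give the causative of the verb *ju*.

juuk

Looking at the final sound of each stem: -ede when the stem ends in a voiceless consonant (*amdoh*, *gifuk*, *apamos*); -fa when the stem ends in a voiced consonant (*wuv*, *dugoj*, *bahjitog*); -uk when the stem ends in a vowel (*ubu*, *foha*).
*ju* — final sound /u/ (a vowel) → -uk → *juuk*.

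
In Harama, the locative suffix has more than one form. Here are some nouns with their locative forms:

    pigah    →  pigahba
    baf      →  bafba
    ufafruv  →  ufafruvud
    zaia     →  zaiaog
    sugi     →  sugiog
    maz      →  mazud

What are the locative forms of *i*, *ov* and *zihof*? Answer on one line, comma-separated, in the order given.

The suffix is conditioned by the final sound: -ba when the stem ends in a voiceless consonant (*pigah*, *baf*); -ud when the stem ends in a voiced consonant (*ufafruv*, *maz*); -og when the stem ends in a vowel (*zaia*, *sugi*).
*i*: final sound = /i/, a vowel → -og → *iog*.
*ov* — final sound /v/ (a voiced consonant) → -ud → *ovud*.
*zihof* — final sound /f/ (a voiceless consonant) → -ba → *zihofba*.

iog, ovud, zihofba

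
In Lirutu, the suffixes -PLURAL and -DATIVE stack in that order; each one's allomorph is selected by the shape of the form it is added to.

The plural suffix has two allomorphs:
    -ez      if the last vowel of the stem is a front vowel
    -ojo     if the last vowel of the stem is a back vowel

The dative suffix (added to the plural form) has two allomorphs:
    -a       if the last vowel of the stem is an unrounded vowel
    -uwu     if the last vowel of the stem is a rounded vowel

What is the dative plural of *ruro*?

*ruro* — last vowel /o/ (a back vowel) → -ojo → *ruroojo*.
The plural form *ruroojo* — last vowel /o/ (a rounded vowel) → -uwu → *ruroojouwu*.

ruroojouwu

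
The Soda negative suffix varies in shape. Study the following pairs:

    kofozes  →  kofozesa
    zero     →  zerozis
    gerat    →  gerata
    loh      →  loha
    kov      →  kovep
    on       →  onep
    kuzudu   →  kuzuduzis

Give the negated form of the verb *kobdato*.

kobdatozis

The suffix is conditioned by the final sound: -a when the stem ends in a voiceless consonant (*kofozes*, *gerat*, *loh*); -ep when the stem ends in a voiced consonant (*kov*, *on*); -zis when the stem ends in a vowel (*zero*, *kuzudu*).
*kobdato* — final sound /o/ (a vowel) → -zis → *kobdatozis*.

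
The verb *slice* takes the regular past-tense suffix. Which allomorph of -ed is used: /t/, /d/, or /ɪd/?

The stem *slice* ends in a voiceless consonant other than /t/.
The -ed suffix is realized as /ɪd/ after /t, d/; as /t/ after other voiceless consonants; and as /d/ after other voiced sounds.
So -ed on *slice* is pronounced /t/.

/t/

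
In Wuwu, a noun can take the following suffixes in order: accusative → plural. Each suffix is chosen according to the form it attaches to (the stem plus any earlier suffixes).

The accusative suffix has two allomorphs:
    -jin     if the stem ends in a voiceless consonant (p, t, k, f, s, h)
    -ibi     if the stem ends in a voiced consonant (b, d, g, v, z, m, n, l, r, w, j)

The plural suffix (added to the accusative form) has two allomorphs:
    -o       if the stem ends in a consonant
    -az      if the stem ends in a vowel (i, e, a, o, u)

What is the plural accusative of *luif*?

*luif* — final consonant /f/ (voiceless) → -jin → *luifjin*.
The accusative form *luifjin* — final sound /n/ (a consonant) → -o → *luifjino*.

luifjino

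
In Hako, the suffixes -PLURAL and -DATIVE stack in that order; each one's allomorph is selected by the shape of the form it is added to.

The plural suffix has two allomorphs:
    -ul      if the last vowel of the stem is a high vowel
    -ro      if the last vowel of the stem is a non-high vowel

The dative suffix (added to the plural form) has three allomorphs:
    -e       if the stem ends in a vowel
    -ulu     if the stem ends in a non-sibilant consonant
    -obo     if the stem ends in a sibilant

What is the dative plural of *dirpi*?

dirpiululu

The last vowel of *dirpi* is /i/, which is a high vowel, so the plural suffix is -ul, giving *dirpiul*.
Since the final sound of the plural form *dirpiul* is /l/ (a non-sibilant consonant), it takes -ulu, giving *dirpiululu*.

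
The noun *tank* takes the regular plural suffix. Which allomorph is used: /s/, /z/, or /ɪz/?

/s/

The stem *tank* ends in a voiceless non-sibilant consonant.
The plural suffix surfaces as /ɪz/ after sibilants, /s/ after other voiceless consonants, and /z/ after other voiced sounds.
So the plural -s on *tank* is pronounced /s/.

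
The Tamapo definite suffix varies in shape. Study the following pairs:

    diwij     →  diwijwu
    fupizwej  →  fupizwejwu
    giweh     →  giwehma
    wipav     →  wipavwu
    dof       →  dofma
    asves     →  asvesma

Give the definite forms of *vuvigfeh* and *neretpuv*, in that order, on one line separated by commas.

The suffix is conditioned by the final consonant: -ma when the stem ends in a voiceless consonant (*giweh*, *dof*, *asves*); -wu when the stem ends in a voiced consonant (*diwij*, *fupizwej*, *wipav*).
*vuvigfeh*: final consonant = /h/, voiceless → -ma → *vuvigfehma*.
The final consonant of *neretpuv* is /v/, which is voiced, so the suffix is -wu, giving *neretpuvwu*.

vuvigfehma, neretpuvwu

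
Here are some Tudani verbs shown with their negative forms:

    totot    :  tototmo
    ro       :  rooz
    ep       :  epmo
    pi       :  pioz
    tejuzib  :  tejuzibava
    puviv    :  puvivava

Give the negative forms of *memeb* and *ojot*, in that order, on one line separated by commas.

memebava, ojotmo

Looking at the final sound of each stem: -mo when the stem ends in a voiceless consonant (*totot*, *ep*); -ava when the stem ends in a voiced consonant (*tejuzib*, *puviv*); -oz when the stem ends in a vowel (*ro*, *pi*).
Since the final sound of *memeb* is /b/ (a voiced consonant), it takes -ava, giving *memebava*.
The final sound of *ojot* is /t/, which is a voiceless consonant, so the suffix is -mo, giving *ojotmo*.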